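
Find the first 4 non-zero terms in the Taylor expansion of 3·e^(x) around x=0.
x^3/2 + 3·x^2/2 + 3·x + 3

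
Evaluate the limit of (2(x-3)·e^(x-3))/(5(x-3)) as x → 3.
Both numerator and denominator → 0 as x → 3; this is a 0/0 indeterminate form.
Expand each to leading order near x = 3: numerator ~ 2·(x - 3), denominator ~ 5·(x - 3).
The limit of the ratio is 2/5.

Final answer: 2/5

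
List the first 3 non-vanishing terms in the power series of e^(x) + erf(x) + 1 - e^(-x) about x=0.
x^3·(1/3 - 2/(3·√(π))) + x·(2/√(π) + 2) + 1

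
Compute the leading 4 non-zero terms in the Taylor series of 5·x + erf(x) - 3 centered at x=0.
x^5/(5·√(π)) - 2·x^3/(3·√(π)) + x·(2/√(π) + 5) - 3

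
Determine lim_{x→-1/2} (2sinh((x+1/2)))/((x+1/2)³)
Both numerator and denominator → 0 as x → -1/2; this is a 0/0 indeterminate form.
Expand each to leading order near x = -1/2: numerator ~ 2·(x + 1/2), denominator ~ (x + 1/2)^3.
The limit of the ratio is ∞.

Final answer: ∞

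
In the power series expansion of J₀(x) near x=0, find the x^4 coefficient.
Expand to order 4: J₀(x) = x^4/64 - x^2/4 + 1 + O(x^5).
The coefficient of x^4 is 1/64.

Final answer: 1/64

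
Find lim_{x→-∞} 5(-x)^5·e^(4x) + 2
The product is a 0·∞ indeterminate form at x → -∞.
Rewrite the product as 5(-x)^5 / e^(-4x) (an ∞/∞ form) and apply L'Hôpital, or use the standard hierarchy e^(4|x|) ≫ |(-x)^5| as x → -∞.
The indeterminate product → 0, so the limit = 2.

Final answer: 2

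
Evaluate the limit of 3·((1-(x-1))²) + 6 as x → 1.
Direct substitution at x = 1 gives 9.

Final answer: 9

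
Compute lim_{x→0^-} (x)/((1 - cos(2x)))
Both numerator and denominator → 0 as x → 0^-; this is a 0/0 indeterminate form.
Expand each to leading order near x = 0: numerator ~ x, denominator ~ 2·x^2.
The limit of the ratio is -∞.

Final answer: -∞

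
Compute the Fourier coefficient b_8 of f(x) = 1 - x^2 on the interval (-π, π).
b_8 = (1/π) ∫_{-π}^{π} f(x)·sin(8x) dx.
Evaluate the integral (use parity and integration by parts as needed): b_8 = 0.

Final answer: 0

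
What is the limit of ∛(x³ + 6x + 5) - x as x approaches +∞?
This is an ∞ − ∞ indeterminate form.
Multiply by (A² + AB + B²)/(A² + AB + B²) where A = ∛(x³+6x + 5), B = x to use A³ − B³ = (A−B)(A²+AB+B²); the x³ terms cancel, leaving (6x + 5)/(A²+AB+B²) with denominator ~ 3x², so the limit is 0.
Limit = 0.

Final answer: 0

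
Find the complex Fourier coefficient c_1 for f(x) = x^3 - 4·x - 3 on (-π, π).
Compute the real Fourier coefficients first: a_1 = 0, b_1 = -20 + 2·π^2.
Then c_1 = (a_1 − i·b_1)/2 = -i·π^2 + 10·i.

Final answer: -i·π^2 + 10·i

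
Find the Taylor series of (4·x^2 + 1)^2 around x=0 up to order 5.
16·x^4 + 8·x^2 + 1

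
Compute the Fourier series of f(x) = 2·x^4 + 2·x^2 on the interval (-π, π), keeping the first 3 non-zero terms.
(88 - 16·π^2)·cos(x) + (-4 + 4·π^2)·cos(2·x) + 2·π^2/3 + 2·π^4/5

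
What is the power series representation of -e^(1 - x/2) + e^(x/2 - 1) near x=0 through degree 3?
x^3·(e^(-1)/48 + e/48) + x^2·(-e/8 + e^(-1)/8) + x·(e^(-1)/2 + e/2) - e + e^(-1)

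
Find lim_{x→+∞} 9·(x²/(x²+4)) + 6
Evaluate the dominant behaviour as x → +∞; each term tends to a finite value or vanishes.
Limit = 15.

Final answer: 15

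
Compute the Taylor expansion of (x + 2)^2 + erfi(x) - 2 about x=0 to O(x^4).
2·x^3/(3·√(π)) + x^2 + x·(2/√(π) + 4) + 2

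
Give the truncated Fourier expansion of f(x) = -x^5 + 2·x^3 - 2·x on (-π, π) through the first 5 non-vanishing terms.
(-268 - 2·π^4 + 44·π^2)·sin(x) + (-7·π^2 + 25/2 + π^4)·sin(2·x) + (-2·π^4/3 - 260/81 + 76·π^2/27)·sin(3·x) + (-13·π^2/8 + 103/64 + π^4/2)·sin(4·x) + (-2·π^4/5 - 668/625 + 28·π^2/25)·sin(5·x)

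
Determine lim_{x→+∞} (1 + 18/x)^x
As x → +∞: this is the defining limit (1 + 18/x)^x → e^18.
Limit = e^(18).

Final answer: e^(18)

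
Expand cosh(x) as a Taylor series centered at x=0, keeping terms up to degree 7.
x^6/720 + x^4/24 + x^2/2 + 1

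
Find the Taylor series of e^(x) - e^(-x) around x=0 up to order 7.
x^7/2520 + x^5/60 + x^3/3 + 2·x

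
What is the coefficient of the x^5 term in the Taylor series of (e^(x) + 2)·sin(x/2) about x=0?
Expand to order 5: (e^(x) + 2)·sin(x/2) = 43·x^5/3840 + x^4/16 + 3·x^3/16 + x^2/2 + 3·x/2 + O(x^6).
The coefficient of x^5 is 43/3840.

Final answer: 43/3840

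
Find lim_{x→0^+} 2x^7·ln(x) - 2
The product is a 0·∞ indeterminate form at x → 0⁺.
Rewrite the product as 2·ln(x) / x^(-7) and apply L'Hôpital, or use the standard hierarchy x^(-7) ≫ |ln x| as x → 0⁺.
The indeterminate product → 0, so the limit = -2.

Final answer: -2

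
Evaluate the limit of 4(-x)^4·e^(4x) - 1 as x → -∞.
The product is a 0·∞ indeterminate form at x → -∞.
Rewrite the product as 4(-x)^4 / e^(-4x) (an ∞/∞ form) and apply L'Hôpital, or use the standard hierarchy e^(4|x|) ≫ |(-x)^4| as x → -∞.
The indeterminate product → 0, so the limit = -1.

Final answer: -1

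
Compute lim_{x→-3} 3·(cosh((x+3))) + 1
Direct substitution at x = -3 gives 4.

Final answer: 4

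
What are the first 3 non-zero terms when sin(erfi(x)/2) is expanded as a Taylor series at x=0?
x^5·(-1/(6·π^(3/2)) + 1/(120·π^(5/2)) + 1/(10·√(π))) + x^3·(-1/(6·π^(3/2)) + 1/(3·√(π))) + x/√(π)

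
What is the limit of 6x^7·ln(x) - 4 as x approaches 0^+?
The product is a 0·∞ indeterminate form at x → 0⁺.
Rewrite the product as 6·ln(x) / x^(-7) and apply L'Hôpital, or use the standard hierarchy x^(-7) ≫ |ln x| as x → 0⁺.
The indeterminate product → 0, so the limit = -4.

Final answer: -4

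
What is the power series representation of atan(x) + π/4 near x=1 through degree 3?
π/2 + (x - 1)/2 - (x - 1)^2/4 + (x - 1)^3/12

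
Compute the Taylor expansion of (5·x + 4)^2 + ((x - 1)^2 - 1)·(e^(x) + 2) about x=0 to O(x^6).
x^5/12 + x^4/6 + 26·x^2 + 34·x + 16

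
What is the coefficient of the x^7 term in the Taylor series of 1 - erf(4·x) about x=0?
Expand to order 7: 1 - erf(4·x) = 16384·x^7/(21·√(π)) - 1024·x^5/(5·√(π)) + 128·x^3/(3·√(π)) - 8·x/√(π) + 1 + O(x^8).
The coefficient of x^7 is 16384/(21·√(π)).

Final answer: 16384/(21·√(π))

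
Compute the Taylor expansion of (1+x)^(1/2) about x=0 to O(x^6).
7·x^5/256 - 5·x^4/128 + x^3/16 - x^2/8 + x/2 + 1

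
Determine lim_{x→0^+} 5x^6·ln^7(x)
This is a 0·∞ indeterminate form at x → 0⁺.
Rewrite the product as 5·ln^7(x) / x^(-6) and apply L'Hôpital, or use the standard hierarchy x^(-6) ≫ |ln x|^7 as x → 0⁺.
The indeterminate product → 0, so the limit = 0.

Final answer: 0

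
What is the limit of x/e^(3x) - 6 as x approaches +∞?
The quotient is an ∞/∞ indeterminate form as x → +∞.
The exponential denominator e^(3x) dominates the polynomial numerator (e^x ≫ x as x → ∞), so the quotient → 0.
Adding the constant: 0 - 6 = -6. Limit = -6.

Final answer: -6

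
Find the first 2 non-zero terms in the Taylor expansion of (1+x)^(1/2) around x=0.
x/2 + 1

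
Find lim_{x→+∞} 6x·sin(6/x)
As x → +∞: let u = 6/x → 0⁺; then 6·x·sin(6/x) = 6·6·sin(u)/u → 6·6·1 = 36.
Limit = 36.

Final answer: 36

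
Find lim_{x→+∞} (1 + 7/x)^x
As x → +∞: this is the defining limit (1 + 7/x)^x → e^7.
Limit = e^(7).

Final answer: e^(7)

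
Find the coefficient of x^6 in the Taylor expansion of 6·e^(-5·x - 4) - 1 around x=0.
Expand to order 6: 6·e^(-5·x - 4) - 1 = 3125·x^6·e^(-4)/24 - 625·x^5·e^(-4)/4 + 625·x^4·e^(-4)/4 - 125·x^3·e^(-4) + 75·x^2·e^(-4) - 30·x·e^(-4) - 1 + 6·e^(-4) + O(x^7).
The coefficient of x^6 is 3125·e^(-4)/24.

Final answer: 3125·e^(-4)/24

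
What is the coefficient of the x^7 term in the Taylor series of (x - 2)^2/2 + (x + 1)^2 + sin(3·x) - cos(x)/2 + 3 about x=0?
Expand to order 7: (x - 2)^2/2 + (x + 1)^2 + sin(3·x) - cos(x)/2 + 3 = -243·x^7/560 + x^6/1440 + 81·x^5/40 - x^4/48 - 9·x^3/2 + 7·x^2/4 + 3·x + 11/2 + O(x^8).
The coefficient of x^7 is -243/560.

Final answer: -243/560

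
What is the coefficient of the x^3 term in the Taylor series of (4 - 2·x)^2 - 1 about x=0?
Expand to order 3: (4 - 2·x)^2 - 1 = 4·x^2 - 16·x + 15 + O(x^4).
The coefficient of x^3 is 0.

Final answer: 0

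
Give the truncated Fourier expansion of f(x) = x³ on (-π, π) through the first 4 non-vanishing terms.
(-12 + 2·π^2)·sin(x) + (3/2 - π^2)·sin(2·x) + (-4/9 + 2·π^2/3)·sin(3·x) + (3/16 - π^2/2)·sin(4·x)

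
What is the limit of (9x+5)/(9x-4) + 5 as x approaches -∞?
Evaluate the dominant behaviour as x → -∞; each term tends to a finite value or vanishes.
Limit = 6.

Final answer: 6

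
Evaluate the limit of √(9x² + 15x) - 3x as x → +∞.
As x → +∞: multiply by the conjugate to get (15x)/(√(9x²+15x)+3x); the denominator ~ 6x, so the limit is 15/6 = 5/2.
Limit = 5/2.

Final answer: 5/2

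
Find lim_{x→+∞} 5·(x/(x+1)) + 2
Evaluate the dominant behaviour as x → +∞; each term tends to a finite value or vanishes.
Limit = 7.

Final answer: 7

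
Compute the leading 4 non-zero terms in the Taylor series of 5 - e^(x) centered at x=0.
-x^3/6 - x^2/2 - x + 4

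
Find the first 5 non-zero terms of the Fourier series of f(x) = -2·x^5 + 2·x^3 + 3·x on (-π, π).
(-498 - 4·π^4 + 84·π^2)·sin(x) + (-12·π^2 + 15 + 2·π^4)·sin(2·x) + (-4·π^4/3 - 70/81 + 116·π^2/27)·sin(3·x) + (-9·π^2/4 - 21/32 + π^4)·sin(4·x) + (-4·π^4/5 + 534/625 + 36·π^2/25)·sin(5·x)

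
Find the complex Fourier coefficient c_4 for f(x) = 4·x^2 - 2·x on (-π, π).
Compute the real Fourier coefficients first: a_4 = 1, b_4 = 1.
Then c_4 = (a_4 − i·b_4)/2 = 1/2 - i/2.

Final answer: 1/2 - i/2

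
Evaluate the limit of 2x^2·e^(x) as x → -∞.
This is a 0·∞ indeterminate form at x → -∞.
Rewrite the product as 2x^2 / e^(-x) (an ∞/∞ form) and apply L'Hôpital, or use the standard hierarchy e^(|x|) ≫ |x^2| as x → -∞.
The indeterminate product → 0, so the limit = 0.

Final answer: 0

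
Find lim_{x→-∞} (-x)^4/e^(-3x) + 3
The quotient is an ∞/∞ indeterminate form as x → -∞.
Compare growth rates of the dominant terms (exponentials ≫ polynomials ≫ logarithms), or apply L'Hôpital's rule; the quotient → 0.
Adding the constant: 0 + 3 = 3. Limit = 3.

Final answer: 3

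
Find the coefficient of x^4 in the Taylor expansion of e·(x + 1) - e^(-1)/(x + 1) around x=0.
Expand to order 4: e·(x + 1) - e^(-1)/(x + 1) = -x^4·e^(-1) + x^3·e^(-1) - x^2·e^(-1) + x·(e^(-1) + e) - e^(-1) + e + O(x^5).
The coefficient of x^4 is -e^(-1).

Final answer: -e^(-1)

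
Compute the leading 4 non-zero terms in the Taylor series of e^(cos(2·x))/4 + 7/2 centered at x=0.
-31·e·x^6/45 + 2·e·x^4/3 - e·x^2/2 + e/4 + 7/2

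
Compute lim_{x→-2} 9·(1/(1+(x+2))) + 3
Direct substitution at x = -2 gives 12.

Final answer: 12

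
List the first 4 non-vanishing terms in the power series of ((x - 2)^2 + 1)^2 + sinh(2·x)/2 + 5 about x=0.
-22·x^3/3 + 26·x^2 - 39·x + 30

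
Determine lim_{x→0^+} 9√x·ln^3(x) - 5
The product is a 0·∞ indeterminate form at x → 0⁺.
Rewrite the product as 9·ln^3(x) / x^(-1/2) and apply L'Hôpital, or use the standard hierarchy x^(-1/2) ≫ |ln x|^3 as x → 0⁺.
The indeterminate product → 0, so the limit = -5.

Final answer: -5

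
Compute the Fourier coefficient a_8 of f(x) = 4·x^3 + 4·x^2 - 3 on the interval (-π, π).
a_8 = (1/π) ∫_{-π}^{π} f(x)·cos(8x) dx.
Evaluate the integral (use parity and integration by parts as needed): a_8 = 1/4.

Final answer: 1/4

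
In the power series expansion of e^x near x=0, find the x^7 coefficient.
Expand to order 7: e^x = x^7/5040 + x^6/720 + x^5/120 + x^4/24 + x^3/6 + x^2/2 + x + 1 + O(x^8).
The coefficient of x^7 is 1/5040.

Final answer: 1/5040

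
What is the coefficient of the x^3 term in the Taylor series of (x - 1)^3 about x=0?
Expand to order 3: (x - 1)^3 = x^3 - 3·x^2 + 3·x - 1 + O(x^4).
The coefficient of x^3 is 1.

Final answer: 1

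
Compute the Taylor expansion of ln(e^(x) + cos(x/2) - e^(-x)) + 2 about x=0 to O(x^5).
-331·x^4/64 + 13·x^3/4 - 17·x^2/8 + 2·x + 2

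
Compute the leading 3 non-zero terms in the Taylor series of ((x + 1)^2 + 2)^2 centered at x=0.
10·x^2 + 12·x + 9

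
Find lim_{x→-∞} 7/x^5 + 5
Evaluate the dominant behaviour as x → -∞; each term tends to a finite value or vanishes.
Limit = 5.

Final answer: 5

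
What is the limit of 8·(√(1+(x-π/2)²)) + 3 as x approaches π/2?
Direct substitution at x = π/2 gives 11.

Final answer: 11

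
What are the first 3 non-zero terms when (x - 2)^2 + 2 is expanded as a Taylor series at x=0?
x^2 - 4·x + 6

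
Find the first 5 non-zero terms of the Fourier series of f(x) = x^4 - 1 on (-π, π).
(48 - 8·π^2)·cos(x) + (-3 + 2·π^2)·cos(2·x) + (16/27 - 8·π^2/9)·cos(3·x) + (-3/16 + π^2/2)·cos(4·x) - 1 + π^4/5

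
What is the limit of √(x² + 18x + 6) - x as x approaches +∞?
This is an ∞ − ∞ indeterminate form.
Multiply and divide by the conjugate √(x²+18x + 6) + x; the x² terms cancel, leaving (18x + 6)/(√(x²+18x + 6)+x) → 18/2 = 9.
Limit = 9.

Final answer: 9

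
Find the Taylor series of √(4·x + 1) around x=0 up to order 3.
4·x^3 - 2·x^2 + 2·x + 1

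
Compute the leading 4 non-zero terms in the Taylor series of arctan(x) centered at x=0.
-x^7/7 + x^5/5 - x^3/3 + x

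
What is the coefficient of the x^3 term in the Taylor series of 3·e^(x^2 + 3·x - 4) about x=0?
Expand to order 3: 3·e^(x^2 + 3·x - 4) = 45·x^3·e^(-4)/2 + 33·x^2·e^(-4)/2 + 9·x·e^(-4) + 3·e^(-4) + O(x^4).
The coefficient of x^3 is 45·e^(-4)/2.

Final answer: 45·e^(-4)/2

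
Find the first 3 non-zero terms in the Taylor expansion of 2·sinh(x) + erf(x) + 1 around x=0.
x^3·(1/3 - 2/(3·√(π))) + x·(2/√(π) + 2) + 1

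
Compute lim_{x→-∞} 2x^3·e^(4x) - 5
The product is a 0·∞ indeterminate form at x → -∞.
Rewrite the product as 2x^3 / e^(-4x) (an ∞/∞ form) and apply L'Hôpital, or use the standard hierarchy e^(4|x|) ≫ |x^3| as x → -∞.
The indeterminate product → 0, so the limit = -5.

Final answer: -5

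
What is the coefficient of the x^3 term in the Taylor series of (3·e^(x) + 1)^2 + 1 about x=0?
Expand to order 3: (3·e^(x) + 1)^2 + 1 = 13·x^3 + 21·x^2 + 24·x + 17 + O(x^4).
The coefficient of x^3 is 13.

Final answer: 13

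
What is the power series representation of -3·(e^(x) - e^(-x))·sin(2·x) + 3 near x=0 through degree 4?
6·x^4 - 12·x^2 + 3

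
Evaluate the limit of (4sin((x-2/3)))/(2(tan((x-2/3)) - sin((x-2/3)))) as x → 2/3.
Both numerator and denominator → 0 as x → 2/3; this is a 0/0 indeterminate form.
Expand each to leading order near x = 2/3: numerator ~ 4·(x - 2/3), denominator ~ (x - 2/3)^3.
The limit of the ratio is ∞.

Final answer: ∞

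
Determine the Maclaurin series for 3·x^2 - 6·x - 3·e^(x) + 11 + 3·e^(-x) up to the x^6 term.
-x^5/20 - x^3 + 3·x^2 - 12·x + 11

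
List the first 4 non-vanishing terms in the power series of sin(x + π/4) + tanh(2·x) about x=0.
x^3·(-8/3 - √(2)/12) - √(2)·x^2/4 + x·(√(2)/2 + 2) + √(2)/2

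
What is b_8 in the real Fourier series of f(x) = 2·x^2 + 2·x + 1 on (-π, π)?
b_8 = (1/π) ∫_{-π}^{π} f(x)·sin(8x) dx.
Evaluate the integral (use parity and integration by parts as needed): b_8 = -1/2.

Final answer: -1/2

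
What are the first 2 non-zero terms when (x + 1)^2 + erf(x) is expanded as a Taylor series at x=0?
x·(2/√(π) + 2) + 1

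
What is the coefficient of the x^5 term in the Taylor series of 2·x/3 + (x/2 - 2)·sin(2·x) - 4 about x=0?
Expand to order 5: 2·x/3 + (x/2 - 2)·sin(2·x) - 4 = -8·x^5/15 - 2·x^4/3 + 8·x^3/3 + x^2 - 10·x/3 - 4 + O(x^6).
The coefficient of x^5 is -8/15.

Final answer: -8/15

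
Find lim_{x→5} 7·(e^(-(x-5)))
Direct substitution at x = 5 gives 7.

Final answer: 7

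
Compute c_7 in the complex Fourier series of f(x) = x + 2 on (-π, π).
Compute the real Fourier coefficients first: a_7 = 0, b_7 = 2/7.
Then c_7 = (a_7 − i·b_7)/2 = -i/7.

Final answer: -i/7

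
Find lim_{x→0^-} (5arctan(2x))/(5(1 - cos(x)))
Both numerator and denominator → 0 as x → 0^-; this is a 0/0 indeterminate form.
Expand each to leading order near x = 0: numerator ~ 10·x, denominator ~ 5·x^2/2.
The limit of the ratio is -∞.

Final answer: -∞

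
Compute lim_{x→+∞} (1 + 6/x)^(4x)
As x → +∞: write (1 + 6/x)^(4x) = ((1 + 6/x)^x)^4 → (e^6)^4 = e^24.
Limit = e^(24).

Final answer: e^(24)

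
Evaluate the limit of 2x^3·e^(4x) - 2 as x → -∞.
The product is a 0·∞ indeterminate form at x → -∞.
Rewrite the product as 2x^3 / e^(-4x) (an ∞/∞ form) and apply L'Hôpital, or use the standard hierarchy e^(4|x|) ≫ |x^3| as x → -∞.
The indeterminate product → 0, so the limit = -2.

Final answer: -2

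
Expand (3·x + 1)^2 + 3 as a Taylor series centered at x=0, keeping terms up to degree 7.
9·x^2 + 6·x + 4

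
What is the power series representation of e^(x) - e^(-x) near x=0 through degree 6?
x^5/60 + x^3/3 + 2·x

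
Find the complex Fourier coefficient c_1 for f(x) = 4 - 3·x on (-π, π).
Compute the real Fourier coefficients first: a_1 = 0, b_1 = -6.
Then c_1 = (a_1 − i·b_1)/2 = 3·i.

Final answer: 3·i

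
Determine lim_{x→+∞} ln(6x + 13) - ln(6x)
This is an ∞ − ∞ indeterminate form.
Combine the logarithms: ln(6x+13) − ln(6x) = ln((6x+13)/(6x)) = ln(1 + 13/(6x)) → ln(1) = 0.
Limit = 0.

Final answer: 0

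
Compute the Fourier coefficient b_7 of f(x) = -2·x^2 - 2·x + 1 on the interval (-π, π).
b_7 = (1/π) ∫_{-π}^{π} f(x)·sin(7x) dx.
Evaluate the integral (use parity and integration by parts as needed): b_7 = -4/7.

Final answer: -4/7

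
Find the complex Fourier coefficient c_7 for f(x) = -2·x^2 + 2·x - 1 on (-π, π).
Compute the real Fourier coefficients first: a_7 = 8/49, b_7 = 4/7.
Then c_7 = (a_7 − i·b_7)/2 = 4/49 - 2·i/7.

Final answer: 4/49 - 2·i/7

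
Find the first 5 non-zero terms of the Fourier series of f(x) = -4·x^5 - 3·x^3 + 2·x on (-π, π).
(-920 - 8·π^4 + 154·π^2)·sin(x) + (-17·π^2 + 47/2 + 4·π^4)·sin(2·x) + (-8·π^4/3 - 104/81 + 106·π^2/27)·sin(3·x) + (-π^2 - 5/8 + 2·π^4)·sin(4·x) + (-8·π^4/5 + 488/625 + 2·π^2/25)·sin(5·x)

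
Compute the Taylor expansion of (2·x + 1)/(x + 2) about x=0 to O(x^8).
3·x^7/256 - 3·x^6/128 + 3·x^5/64 - 3·x^4/32 + 3·x^3/16 - 3·x^2/8 + 3·x/4 + 1/2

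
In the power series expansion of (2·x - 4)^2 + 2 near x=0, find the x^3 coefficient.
Expand to order 3: (2·x - 4)^2 + 2 = 4·x^2 - 16·x + 18 + O(x^4).
The coefficient of x^3 is 0.

Final answer: 0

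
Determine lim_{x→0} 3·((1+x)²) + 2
Direct substitution at x = 0 gives 5.

Final answer: 5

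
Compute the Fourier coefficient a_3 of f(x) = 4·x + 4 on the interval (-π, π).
a_3 = (1/π) ∫_{-π}^{π} f(x)·cos(3x) dx.
Evaluate the integral (use parity and integration by parts as needed): a_3 = 0.

Final answer: 0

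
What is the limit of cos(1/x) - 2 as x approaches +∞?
Evaluate the dominant behaviour as x → +∞; each term tends to a finite value or vanishes.
Limit = -1.

Final answer: -1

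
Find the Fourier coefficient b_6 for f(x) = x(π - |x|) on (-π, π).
b_6 = (1/π) ∫_{-π}^{π} f(x)·sin(6x) dx.
Evaluate the integral (use parity and integration by parts as needed): b_6 = 0.

Final answer: 0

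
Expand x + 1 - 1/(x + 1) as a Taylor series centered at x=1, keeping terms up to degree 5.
3/2 + 5·(x - 1)/4 - (x - 1)^2/8 + (x - 1)^3/16 - (x - 1)^4/32 + (x - 1)^5/64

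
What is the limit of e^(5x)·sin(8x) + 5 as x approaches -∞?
Evaluate the dominant behaviour as x → -∞; each term tends to a finite value or vanishes.
Limit = 5.

Final answer: 5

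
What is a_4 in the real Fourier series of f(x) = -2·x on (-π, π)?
a_4 = (1/π) ∫_{-π}^{π} f(x)·cos(4x) dx.
Evaluate the integral (use parity and integration by parts as needed): a_4 = 0.

Final answer: 0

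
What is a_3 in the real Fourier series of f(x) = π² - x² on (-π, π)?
a_3 = (1/π) ∫_{-π}^{π} f(x)·cos(3x) dx.
Evaluate the integral (use parity and integration by parts as needed): a_3 = 4/9.

Final answer: 4/9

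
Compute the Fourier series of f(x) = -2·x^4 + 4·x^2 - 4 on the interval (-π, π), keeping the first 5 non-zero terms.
(-112 + 16·π^2)·cos(x) + (10 - 4·π^2)·cos(2·x) + (-80/27 + 16·π^2/9)·cos(3·x) + (11/8 - π^2)·cos(4·x) - 2·π^4/5 - 4 + 4·π^2/3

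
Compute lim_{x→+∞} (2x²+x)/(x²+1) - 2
Evaluate the dominant behaviour as x → +∞; each term tends to a finite value or vanishes.
Limit = 0.

Final answer: 0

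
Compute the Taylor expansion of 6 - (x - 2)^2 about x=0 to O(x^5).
-x^2 + 4·x + 2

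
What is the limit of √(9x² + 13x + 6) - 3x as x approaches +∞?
As x → +∞: multiply by the conjugate to get (13x+6)/(√(9x²+13x+6)+3x); the denominator ~ 6x, so the limit is 13/6.
Limit = 13/6.

Final answer: 13/6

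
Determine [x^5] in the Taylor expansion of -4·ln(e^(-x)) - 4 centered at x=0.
Expand to order 5: -4·ln(e^(-x)) - 4 = 4·x - 4 + O(x^6).
The coefficient of x^5 is 0.

Final answer: 0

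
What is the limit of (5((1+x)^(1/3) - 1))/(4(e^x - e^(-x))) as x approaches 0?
Both numerator and denominator → 0 as x → 0; this is a 0/0 indeterminate form.
Expand each to leading order near x = 0: numerator ~ 5·x/3, denominator ~ 8·x.
The limit of the ratio is 5/24.

Final answer: 5/24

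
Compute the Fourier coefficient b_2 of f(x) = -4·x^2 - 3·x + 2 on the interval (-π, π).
b_2 = (1/π) ∫_{-π}^{π} f(x)·sin(2x) dx.
Evaluate the integral (use parity and integration by parts as needed): b_2 = 3.

Final answer: 3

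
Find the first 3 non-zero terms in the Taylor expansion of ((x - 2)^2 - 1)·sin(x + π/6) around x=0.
x^2·(-2·√(3) - 1/4) + x·(-2 + 3·√(3)/2) + 3/2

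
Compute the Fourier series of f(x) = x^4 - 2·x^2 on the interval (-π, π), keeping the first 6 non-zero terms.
(56 - 8·π^2)·cos(x) + (-5 + 2·π^2)·cos(2·x) + (40/27 - 8·π^2/9)·cos(3·x) + (-11/16 + π^2/2)·cos(4·x) + (248/625 - 8·π^2/25)·cos(5·x) - 2·π^2/3 + π^4/5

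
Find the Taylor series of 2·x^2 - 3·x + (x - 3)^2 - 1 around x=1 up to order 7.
2 - 3·(x - 1) + 3·(x - 1)^2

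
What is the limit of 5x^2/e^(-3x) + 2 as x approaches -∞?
The quotient is an ∞/∞ indeterminate form as x → -∞.
Compare growth rates of the dominant terms (exponentials ≫ polynomials ≫ logarithms), or apply L'Hôpital's rule; the quotient → 0.
Adding the constant: 0 + 2 = 2. Limit = 2.

Final answer: 2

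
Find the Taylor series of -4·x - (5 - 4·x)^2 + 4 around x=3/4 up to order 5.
-3 + 12·(x - 3/4) - 16·(x - 3/4)^2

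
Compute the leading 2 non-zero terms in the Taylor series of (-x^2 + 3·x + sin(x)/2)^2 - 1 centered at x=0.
49·x^2/4 - 1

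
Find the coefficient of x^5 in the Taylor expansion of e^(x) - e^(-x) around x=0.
Expand to order 5: e^(x) - e^(-x) = x^5/60 + x^3/3 + 2·x + O(x^6).
The coefficient of x^5 is 1/60.

Final answer: 1/60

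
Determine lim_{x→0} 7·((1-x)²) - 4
Direct substitution at x = 0 gives 3.

Final answer: 3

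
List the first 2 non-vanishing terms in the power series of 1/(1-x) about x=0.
x + 1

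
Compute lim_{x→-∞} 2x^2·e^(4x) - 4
The product is a 0·∞ indeterminate form at x → -∞.
Rewrite the product as 2x^2 / e^(-4x) (an ∞/∞ form) and apply L'Hôpital, or use the standard hierarchy e^(4|x|) ≫ |x^2| as x → -∞.
The indeterminate product → 0, so the limit = -4.

Final answer: -4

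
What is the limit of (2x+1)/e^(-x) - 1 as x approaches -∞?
The quotient is an ∞/∞ indeterminate form as x → -∞.
Compare growth rates of the dominant terms (exponentials ≫ polynomials ≫ logarithms), or apply L'Hôpital's rule; the quotient → 0.
Adding the constant: 0 - 1 = -1. Limit = -1.

Final answer: -1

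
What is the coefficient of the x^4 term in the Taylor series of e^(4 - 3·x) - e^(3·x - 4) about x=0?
Expand to order 4: e^(4 - 3·x) - e^(3·x - 4) = x^4·(-27·e^(-4)/8 + 27·e^(4)/8) + x^3·(-9·e^(4)/2 - 9·e^(-4)/2) + x^2·(-9·e^(-4)/2 + 9·e^(4)/2) + x·(-3·e^(4) - 3·e^(-4)) - e^(-4) + e^(4) + O(x^5).
The coefficient of x^4 is -27·e^(-4)/8 + 27·e^(4)/8.

Final answer: -27·e^(-4)/8 + 27·e^(4)/8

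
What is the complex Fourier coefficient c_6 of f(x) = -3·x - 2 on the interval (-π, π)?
Compute the real Fourier coefficients first: a_6 = 0, b_6 = 1.
Then c_6 = (a_6 − i·b_6)/2 = -i/2.

Final answer: -i/2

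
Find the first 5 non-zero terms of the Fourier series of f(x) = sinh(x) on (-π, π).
sin(x)·sinh(π)/π - 4·sin(2·x)·sinh(π)/(5·π) + 3·sin(3·x)·sinh(π)/(5·π) - 8·sin(4·x)·sinh(π)/(17·π) + 5·sin(5·x)·sinh(π)/(13·π)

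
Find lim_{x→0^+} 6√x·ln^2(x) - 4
The product is a 0·∞ indeterminate form at x → 0⁺.
Rewrite the product as 6·ln^2(x) / x^(-1/2) and apply L'Hôpital, or use the standard hierarchy x^(-1/2) ≫ |ln x|^2 as x → 0⁺.
The indeterminate product → 0, so the limit = -4.

Final answer: -4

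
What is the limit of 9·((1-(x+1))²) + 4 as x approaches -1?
Direct substitution at x = -1 gives 13.

Final answer: 13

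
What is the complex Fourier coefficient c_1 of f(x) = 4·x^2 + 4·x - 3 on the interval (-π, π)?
Compute the real Fourier coefficients first: a_1 = -16, b_1 = 8.
Then c_1 = (a_1 − i·b_1)/2 = -8 - 4·i.

Final answer: -8 - 4·i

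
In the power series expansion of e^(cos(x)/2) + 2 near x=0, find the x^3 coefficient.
Expand to order 3: e^(cos(x)/2) + 2 = -x^2·e^(1/2)/4 + e^(1/2) + 2 + O(x^4).
The coefficient of x^3 is 0.

Final answer: 0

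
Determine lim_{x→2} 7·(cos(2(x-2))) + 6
Direct substitution at x = 2 gives 13.

Final answer: 13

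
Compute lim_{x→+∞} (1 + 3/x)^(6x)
As x → +∞: write (1 + 3/x)^(6x) = ((1 + 3/x)^x)^6 → (e^3)^6 = e^18.
Limit = e^(18).

Final answer: e^(18)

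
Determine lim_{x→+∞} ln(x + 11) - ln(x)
This is an ∞ − ∞ indeterminate form.
Combine the logarithms: ln(x+11) − ln(x) = ln((x+11)/(x)) = ln(1 + 11/(x)) → ln(1) = 0.
Limit = 0.

Final answer: 0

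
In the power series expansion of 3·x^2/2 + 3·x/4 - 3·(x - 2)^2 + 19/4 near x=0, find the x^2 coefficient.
Expand to order 2: 3·x^2/2 + 3·x/4 - 3·(x - 2)^2 + 19/4 = -3·x^2/2 + 51·x/4 - 29/4 + O(x^3).
The coefficient of x^2 is -3/2.

Final answer: -3/2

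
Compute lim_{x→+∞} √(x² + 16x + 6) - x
This is an ∞ − ∞ indeterminate form.
Multiply and divide by the conjugate √(x²+16x + 6) + x; the x² terms cancel, leaving (16x + 6)/(√(x²+16x + 6)+x) → 16/2 = 8.
Limit = 8.

Final answer: 8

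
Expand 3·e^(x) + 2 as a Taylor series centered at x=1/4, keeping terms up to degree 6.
2 + 3·e^(1/4) + 3·e^(1/4)·(x - 1/4) + 3·e^(1/4)·(x - 1/4)^2/2 + e^(1/4)·(x - 1/4)^3/2 + e^(1/4)·(x - 1/4)^4/8 + e^(1/4)·(x - 1/4)^5/40 + e^(1/4)·(x - 1/4)^6/240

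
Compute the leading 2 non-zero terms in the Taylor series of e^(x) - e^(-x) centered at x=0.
x^3/3 + 2·x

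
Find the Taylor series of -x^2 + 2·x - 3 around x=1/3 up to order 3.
-22/9 + 4·(x - 1/3)/3 - (x - 1/3)^2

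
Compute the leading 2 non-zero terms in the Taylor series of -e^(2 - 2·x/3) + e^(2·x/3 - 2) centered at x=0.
x·(2·e^(-2)/3 + 2·e^(2)/3) - e^(2) + e^(-2)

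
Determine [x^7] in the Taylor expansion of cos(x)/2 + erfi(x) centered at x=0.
Expand to order 7: cos(x)/2 + erfi(x) = x^7/(21·√(π)) - x^6/1440 + x^5/(5·√(π)) + x^4/48 + 2·x^3/(3·√(π)) - x^2/4 + 2·x/√(π) + 1/2 + O(x^8).
The coefficient of x^7 is 1/(21·√(π)).

Final answer: 1/(21·√(π))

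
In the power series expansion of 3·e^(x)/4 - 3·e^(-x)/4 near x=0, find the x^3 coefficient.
Expand to order 3: 3·e^(x)/4 - 3·e^(-x)/4 = x^3/4 + 3·x/2 + O(x^4).
The coefficient of x^3 is 1/4.

Final answer: 1/4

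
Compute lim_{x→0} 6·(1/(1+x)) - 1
Direct substitution at x = 0 gives 5.

Final answer: 5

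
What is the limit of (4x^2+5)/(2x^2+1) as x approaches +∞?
This is an ∞/∞ indeterminate form as x → +∞.
Divide numerator and denominator by x^2 and let the lower-order terms vanish; the leading terms give 4/2 = 2.
Limit = 2.

Final answer: 2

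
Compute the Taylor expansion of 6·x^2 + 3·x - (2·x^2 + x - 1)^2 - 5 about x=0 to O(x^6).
-4·x^4 - 4·x^3 + 9·x^2 + 5·x - 6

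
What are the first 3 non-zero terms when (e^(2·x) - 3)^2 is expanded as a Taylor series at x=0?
-4·x^2 - 8·x + 4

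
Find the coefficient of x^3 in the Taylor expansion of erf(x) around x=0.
Expand to order 3: erf(x) = -2·x^3/(3·√(π)) + 2·x/√(π) + O(x^4).
The coefficient of x^3 is -2/(3·√(π)).

Final answer: -2/(3·√(π))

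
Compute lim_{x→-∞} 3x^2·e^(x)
This is a 0·∞ indeterminate form at x → -∞.
Rewrite the product as 3x^2 / e^(-x) (an ∞/∞ form) and apply L'Hôpital, or use the standard hierarchy e^(|x|) ≫ |x^2| as x → -∞.
The indeterminate product → 0, so the limit = 0.

Final answer: 0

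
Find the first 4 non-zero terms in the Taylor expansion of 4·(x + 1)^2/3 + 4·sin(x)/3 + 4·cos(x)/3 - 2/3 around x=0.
-2·x^3/9 + 2·x^2/3 + 4·x + 2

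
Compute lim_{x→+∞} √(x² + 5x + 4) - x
This is an ∞ − ∞ indeterminate form.
Multiply and divide by the conjugate √(x²+5x + 4) + x; the x² terms cancel, leaving (5x + 4)/(√(x²+5x + 4)+x) → 5/2.
Limit = 5/2.

Final answer: 5/2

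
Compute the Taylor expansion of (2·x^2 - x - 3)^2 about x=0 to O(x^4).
-4·x^3 - 11·x^2 + 6·x + 9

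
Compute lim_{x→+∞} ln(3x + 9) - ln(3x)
This is an ∞ − ∞ indeterminate form.
Combine the logarithms: ln(3x+9) − ln(3x) = ln((3x+9)/(3x)) = ln(1 + 9/(3x)) → ln(1) = 0.
Limit = 0.

Final answer: 0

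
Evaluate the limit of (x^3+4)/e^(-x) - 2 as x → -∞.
The quotient is an ∞/∞ indeterminate form as x → -∞.
Compare growth rates of the dominant terms (exponentials ≫ polynomials ≫ logarithms), or apply L'Hôpital's rule; the quotient → 0.
Adding the constant: 0 - 2 = -2. Limit = -2.

Final answer: -2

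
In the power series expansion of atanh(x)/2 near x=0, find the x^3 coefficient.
Expand to order 3: atanh(x)/2 = x^3/6 + x/2 + O(x^4).
The coefficient of x^3 is 1/6.

Final answer: 1/6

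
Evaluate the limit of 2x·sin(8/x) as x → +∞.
As x → +∞: let u = 8/x → 0⁺; then 2·x·sin(8/x) = 2·8·sin(u)/u → 2·8·1 = 16.
Limit = 16.

Final answer: 16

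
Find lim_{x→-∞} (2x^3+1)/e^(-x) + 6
The quotient is an ∞/∞ indeterminate form as x → -∞.
Compare growth rates of the dominant terms (exponentials ≫ polynomials ≫ logarithms), or apply L'Hôpital's rule; the quotient → 0.
Adding the constant: 0 + 6 = 6. Limit = 6.

Final answer: 6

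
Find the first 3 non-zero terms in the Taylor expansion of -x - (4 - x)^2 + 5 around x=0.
-x^2 + 7·x - 11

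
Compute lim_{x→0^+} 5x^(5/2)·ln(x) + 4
The product is a 0·∞ indeterminate form at x → 0⁺.
Rewrite the product as 5·ln(x) / x^(-5/2) and apply L'Hôpital, or use the standard hierarchy x^(-5/2) ≫ |ln x| as x → 0⁺.
The indeterminate product → 0, so the limit = 4.

Final answer: 4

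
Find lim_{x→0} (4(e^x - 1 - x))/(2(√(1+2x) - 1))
Both numerator and denominator → 0 as x → 0; this is a 0/0 indeterminate form.
Expand each to leading order near x = 0: numerator ~ 2·x^2, denominator ~ 2·x.
The limit of the ratio is 0.

Final answer: 0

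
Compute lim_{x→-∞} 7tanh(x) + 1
Evaluate the dominant behaviour as x → -∞; each term tends to a finite value or vanishes.
Limit = -6.

Final answer: -6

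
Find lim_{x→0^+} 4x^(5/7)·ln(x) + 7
The product is a 0·∞ indeterminate form at x → 0⁺.
Rewrite the product as 4·ln(x) / x^(-5/7) and apply L'Hôpital, or use the standard hierarchy x^(-5/7) ≫ |ln x| as x → 0⁺.
The indeterminate product → 0, so the limit = 7.

Final answer: 7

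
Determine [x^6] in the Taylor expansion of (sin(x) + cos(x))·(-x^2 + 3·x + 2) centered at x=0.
Expand to order 6: (sin(x) + cos(x))·(-x^2 + 3·x + 2) = -7·x^6/360 + 37·x^5/120 + x^4/12 - 17·x^3/6 + x^2 + 5·x + 2 + O(x^7).
The coefficient of x^6 is -7/360.

Final answer: -7/360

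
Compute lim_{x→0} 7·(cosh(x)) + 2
Direct substitution at x = 0 gives 9.

Final answer: 9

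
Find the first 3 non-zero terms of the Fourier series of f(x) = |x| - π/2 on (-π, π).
-4·cos(x)/π - 4·cos(3·x)/(9·π) - 4·cos(5·x)/(25·π)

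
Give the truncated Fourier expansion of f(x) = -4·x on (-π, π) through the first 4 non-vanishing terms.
-8·sin(x) + 4·sin(2·x) - 8·sin(3·x)/3 + 2·sin(4·x)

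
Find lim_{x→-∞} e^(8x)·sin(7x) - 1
Evaluate the dominant behaviour as x → -∞; each term tends to a finite value or vanishes.
Limit = -1.

Final answer: -1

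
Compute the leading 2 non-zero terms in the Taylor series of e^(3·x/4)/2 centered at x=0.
3·x/8 + 1/2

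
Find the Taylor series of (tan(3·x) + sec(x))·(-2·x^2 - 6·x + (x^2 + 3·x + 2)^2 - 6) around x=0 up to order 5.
829·x^5/20 + 937·x^4/12 + 24·x^3 + 28·x^2 - 2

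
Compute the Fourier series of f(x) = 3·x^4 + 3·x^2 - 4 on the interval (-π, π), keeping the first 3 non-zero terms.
(132 - 24·π^2)·cos(x) + (-6 + 6·π^2)·cos(2·x) - 4 + π^2 + 3·π^4/5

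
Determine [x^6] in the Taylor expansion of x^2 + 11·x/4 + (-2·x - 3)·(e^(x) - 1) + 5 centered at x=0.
Expand to order 6: x^2 + 11·x/4 + (-2·x - 3)·(e^(x) - 1) + 5 = -x^6/48 - 13·x^5/120 - 11·x^4/24 - 3·x^3/2 - 5·x^2/2 - x/4 + 5 + O(x^7).
The coefficient of x^6 is -1/48.

Final answer: -1/48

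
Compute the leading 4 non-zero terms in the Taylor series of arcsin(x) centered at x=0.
5·x^7/112 + 3·x^5/40 + x^3/6 + x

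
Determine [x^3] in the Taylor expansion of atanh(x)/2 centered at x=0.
Expand to order 3: atanh(x)/2 = x^3/6 + x/2 + O(x^4).
The coefficient of x^3 is 1/6.

Final answer: 1/6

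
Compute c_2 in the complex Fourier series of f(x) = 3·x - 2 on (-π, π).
Compute the real Fourier coefficients first: a_2 = 0, b_2 = -3.
Then c_2 = (a_2 − i·b_2)/2 = 3·i/2.

Final answer: 3·i/2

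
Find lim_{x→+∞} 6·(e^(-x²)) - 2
Evaluate the dominant behaviour as x → +∞; each term tends to a finite value or vanishes.
Limit = -2.

Final answer: -2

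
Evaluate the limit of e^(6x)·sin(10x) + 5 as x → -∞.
Evaluate the dominant behaviour as x → -∞; each term tends to a finite value or vanishes.
Limit = 5.

Final answer: 5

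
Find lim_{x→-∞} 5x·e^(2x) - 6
The product is a 0·∞ indeterminate form at x → -∞.
Rewrite the product as 5x / e^(-2x) (an ∞/∞ form) and apply L'Hôpital, or use the standard hierarchy e^(2|x|) ≫ |x| as x → -∞.
The indeterminate product → 0, so the limit = -6.

Final answer: -6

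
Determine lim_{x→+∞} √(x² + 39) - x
This is an ∞ − ∞ indeterminate form.
Multiply and divide by the conjugate √(x²+39) + x; the x² terms cancel, leaving 39/(√(x²+39)+x) → 0.
Limit = 0.

Final answer: 0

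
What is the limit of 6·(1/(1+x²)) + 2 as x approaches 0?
Direct substitution at x = 0 gives 8.

Final answer: 8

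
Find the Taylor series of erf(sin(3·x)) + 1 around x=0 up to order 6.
2673·x^5/(20·√(π)) - 27·x^3/√(π) + 6·x/√(π) + 1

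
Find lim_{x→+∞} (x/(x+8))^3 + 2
As x → +∞: x/(x+8) = 1/(1 + 8/x) → 1, and the 3rd power of a limit-1 base also → 1; with the additive constant, 1 + 2 = 3.
Limit = 3.

Final answer: 3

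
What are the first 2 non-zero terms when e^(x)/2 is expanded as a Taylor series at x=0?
x/2 + 1/2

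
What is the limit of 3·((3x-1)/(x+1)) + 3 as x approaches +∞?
Evaluate the dominant behaviour as x → +∞; each term tends to a finite value or vanishes.
Limit = 12.

Final answer: 12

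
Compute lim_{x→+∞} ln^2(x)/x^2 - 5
The quotient is an ∞/∞ indeterminate form as x → +∞.
The polynomial denominator x^2 dominates the logarithmic numerator (any positive power of x ≫ ln^2(x) as x → ∞), so the quotient → 0.
Adding the constant: 0 - 5 = -5. Limit = -5.

Final answer: -5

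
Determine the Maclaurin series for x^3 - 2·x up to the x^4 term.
x^3 - 2·x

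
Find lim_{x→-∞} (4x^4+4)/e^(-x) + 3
The quotient is an ∞/∞ indeterminate form as x → -∞.
Compare growth rates of the dominant terms (exponentials ≫ polynomials ≫ logarithms), or apply L'Hôpital's rule; the quotient → 0.
Adding the constant: 0 + 3 = 3. Limit = 3.

Final answer: 3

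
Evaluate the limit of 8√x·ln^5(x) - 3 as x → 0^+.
The product is a 0·∞ indeterminate form at x → 0⁺.
Rewrite the product as 8·ln^5(x) / x^(-1/2) and apply L'Hôpital, or use the standard hierarchy x^(-1/2) ≫ |ln x|^5 as x → 0⁺.
The indeterminate product → 0, so the limit = -3.

Final answer: -3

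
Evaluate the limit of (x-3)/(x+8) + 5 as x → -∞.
Evaluate the dominant behaviour as x → -∞; each term tends to a finite value or vanishes.
Limit = 6.

Final answer: 6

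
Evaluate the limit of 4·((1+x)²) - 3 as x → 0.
Direct substitution at x = 0 gives 1.

Final answer: 1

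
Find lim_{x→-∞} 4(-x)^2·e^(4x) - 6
The product is a 0·∞ indeterminate form at x → -∞.
Rewrite the product as 4(-x)^2 / e^(-4x) (an ∞/∞ form) and apply L'Hôpital, or use the standard hierarchy e^(4|x|) ≫ |(-x)^2| as x → -∞.
The indeterminate product → 0, so the limit = -6.

Final answer: -6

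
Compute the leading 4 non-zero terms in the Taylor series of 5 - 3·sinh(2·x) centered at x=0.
-4·x^5/5 - 4·x^3 - 6·x + 5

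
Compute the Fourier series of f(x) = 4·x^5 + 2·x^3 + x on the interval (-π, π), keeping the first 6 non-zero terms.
(-156·π^2 + 8·π^4 + 938)·sin(x) + (-4·π^4 - 28 + 18·π^2)·sin(2·x) + (-124·π^2/27 + 302/81 + 8·π^4/3)·sin(3·x) + (-2·π^4 - 17/16 + 3·π^2/2)·sin(4·x) + (-12·π^2/25 + 322/625 + 8·π^4/5)·sin(5·x) + (-4·π^4/3 - 28/81 + 2·π^2/27)·sin(6·x)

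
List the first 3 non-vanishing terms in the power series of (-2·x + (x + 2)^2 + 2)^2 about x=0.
16·x^2 + 24·x + 36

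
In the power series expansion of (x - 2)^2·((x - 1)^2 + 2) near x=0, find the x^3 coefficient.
Expand to order 3: (x - 2)^2·((x - 1)^2 + 2) = -6·x^3 + 15·x^2 - 20·x + 12 + O(x^4).
The coefficient of x^3 is -6.

Final answer: -6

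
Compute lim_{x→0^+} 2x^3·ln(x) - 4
The product is a 0·∞ indeterminate form at x → 0⁺.
Rewrite the product as 2·ln(x) / x^(-3) and apply L'Hôpital, or use the standard hierarchy x^(-3) ≫ |ln x| as x → 0⁺.
The indeterminate product → 0, so the limit = -4.

Final answer: -4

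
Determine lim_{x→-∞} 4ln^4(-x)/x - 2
The quotient is an ∞/∞ indeterminate form as x → -∞.
Compare growth rates of the dominant terms (exponentials ≫ polynomials ≫ logarithms), or apply L'Hôpital's rule; the quotient → 0.
Adding the constant: 0 - 2 = -2. Limit = -2.

Final answer: -2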